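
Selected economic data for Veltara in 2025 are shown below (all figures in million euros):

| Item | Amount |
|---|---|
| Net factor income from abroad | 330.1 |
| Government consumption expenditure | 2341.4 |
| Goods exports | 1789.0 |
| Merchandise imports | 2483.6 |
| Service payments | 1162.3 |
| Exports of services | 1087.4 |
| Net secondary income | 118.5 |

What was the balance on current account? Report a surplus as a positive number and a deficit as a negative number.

-320.9

Goods balance = 1789.0 - 2483.6 = -694.6
Services balance = 1087.4 - 1162.3 = -74.9
Trade balance (goods + services) = -694.6 + (-74.9) = -769.5
Net primary income = 330.1
Net secondary income = 118.5
Current account = -769.5 + 330.1 + 118.5 = -320.9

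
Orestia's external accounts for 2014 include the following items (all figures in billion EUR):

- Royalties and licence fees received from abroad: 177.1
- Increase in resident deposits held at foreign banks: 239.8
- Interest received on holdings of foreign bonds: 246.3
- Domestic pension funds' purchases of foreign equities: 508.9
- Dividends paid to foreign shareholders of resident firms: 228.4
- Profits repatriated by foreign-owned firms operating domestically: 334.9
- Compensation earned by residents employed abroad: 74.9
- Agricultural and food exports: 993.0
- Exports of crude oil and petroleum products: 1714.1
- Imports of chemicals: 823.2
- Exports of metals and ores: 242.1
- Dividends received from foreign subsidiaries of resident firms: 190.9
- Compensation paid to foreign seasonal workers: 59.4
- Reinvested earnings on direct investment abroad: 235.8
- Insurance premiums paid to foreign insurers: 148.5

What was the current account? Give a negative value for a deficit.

Goods: 993.0 + 242.1 + 1714.1 - 823.2 = 2126.0
Services: 177.1 - 148.5 = 28.6
Primary income: 235.8 + 190.9 + 74.9 + 246.3 - 59.4 - 334.9 - 228.4 = 125.2
Current account = 2126.0 + 28.6 + 125.2 = 2279.8
(Excluded from the current account — financial account: increase in resident deposits held at foreign banks 239.8, domestic pension funds' purchases of foreign equities 508.9.)

2279.8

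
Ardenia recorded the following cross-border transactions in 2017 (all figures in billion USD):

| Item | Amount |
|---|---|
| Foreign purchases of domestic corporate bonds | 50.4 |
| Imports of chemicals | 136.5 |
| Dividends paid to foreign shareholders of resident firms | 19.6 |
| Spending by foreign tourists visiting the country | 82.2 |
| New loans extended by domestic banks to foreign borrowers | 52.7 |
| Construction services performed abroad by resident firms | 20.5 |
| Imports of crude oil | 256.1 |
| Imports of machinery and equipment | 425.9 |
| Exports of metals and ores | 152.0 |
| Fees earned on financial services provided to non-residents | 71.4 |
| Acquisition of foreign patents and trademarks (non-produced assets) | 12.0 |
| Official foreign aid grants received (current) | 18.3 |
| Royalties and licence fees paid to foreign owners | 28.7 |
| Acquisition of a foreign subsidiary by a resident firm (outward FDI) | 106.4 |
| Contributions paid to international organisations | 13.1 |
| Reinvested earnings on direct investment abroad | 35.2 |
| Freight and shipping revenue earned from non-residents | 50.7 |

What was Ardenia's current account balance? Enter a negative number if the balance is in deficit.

Goods: -136.5 - 256.1 - 425.9 + 152.0 = -666.5
Services: 82.2 + 71.4 + 50.7 + 20.5 - 28.7 = 196.1
Primary income: 35.2 - 19.6 = 15.6
Secondary income: 18.3 - 13.1 = 5.2
Current account = (-666.5) + 196.1 + 15.6 + 5.2 = -449.6
(Excluded from the current account — financial account: foreign purchases of domestic corporate bonds 50.4, new loans extended by domestic banks to foreign borrowers 52.7, acquisition of a foreign subsidiary by a resident firm (outward FDI) 106.4; capital account: acquisition of foreign patents and trademarks (non-produced assets) 12.0.)

-449.6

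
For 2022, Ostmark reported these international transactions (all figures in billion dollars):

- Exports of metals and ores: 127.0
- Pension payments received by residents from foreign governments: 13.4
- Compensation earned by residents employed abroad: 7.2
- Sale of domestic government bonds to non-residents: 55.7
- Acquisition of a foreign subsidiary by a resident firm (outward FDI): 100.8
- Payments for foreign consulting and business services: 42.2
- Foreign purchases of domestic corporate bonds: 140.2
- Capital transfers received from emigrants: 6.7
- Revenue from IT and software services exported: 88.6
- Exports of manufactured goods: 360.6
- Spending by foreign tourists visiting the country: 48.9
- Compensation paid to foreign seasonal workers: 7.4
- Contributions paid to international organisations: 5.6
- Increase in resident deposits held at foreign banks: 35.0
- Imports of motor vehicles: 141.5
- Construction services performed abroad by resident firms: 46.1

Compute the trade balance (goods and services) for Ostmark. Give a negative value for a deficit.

487.5

Goods: -141.5 + 127.0 + 360.6 = 346.1
Services: 46.1 - 42.2 + 48.9 + 88.6 = 141.4
Trade balance = 346.1 + 141.4 = 487.5
(Excluded from the trade balance — secondary income: pension payments received by residents from foreign governments 13.4, contributions paid to international organisations 5.6; primary income: compensation earned by residents employed abroad 7.2, compensation paid to foreign seasonal workers 7.4; financial account: sale of domestic government bonds to non-residents 55.7, acquisition of a foreign subsidiary by a resident firm (outward FDI) 100.8, foreign purchases of domestic corporate bonds 140.2, increase in resident deposits held at foreign banks 35.0; capital account: capital transfers received from emigrants 6.7.)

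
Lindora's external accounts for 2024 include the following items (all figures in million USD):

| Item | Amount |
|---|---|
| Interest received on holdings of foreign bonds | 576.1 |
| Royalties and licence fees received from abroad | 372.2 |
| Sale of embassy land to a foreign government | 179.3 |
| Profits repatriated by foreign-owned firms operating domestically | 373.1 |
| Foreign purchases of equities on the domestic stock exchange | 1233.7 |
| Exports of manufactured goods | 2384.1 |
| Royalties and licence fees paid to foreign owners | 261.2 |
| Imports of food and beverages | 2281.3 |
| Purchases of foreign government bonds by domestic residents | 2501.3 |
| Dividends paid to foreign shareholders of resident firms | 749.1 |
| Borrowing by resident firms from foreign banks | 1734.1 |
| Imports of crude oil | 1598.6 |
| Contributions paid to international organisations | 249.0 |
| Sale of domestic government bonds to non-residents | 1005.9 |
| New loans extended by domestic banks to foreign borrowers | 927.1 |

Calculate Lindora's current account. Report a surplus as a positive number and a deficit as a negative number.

Goods: -2281.3 + 2384.1 - 1598.6 = -1495.8
Services: 372.2 - 261.2 = 111.0
Primary income: 576.1 - 373.1 - 749.1 = -546.1
Secondary income: -249.0
Current account = (-1495.8) + 111.0 + (-546.1) + (-249.0) = -2179.9
(Excluded from the current account — capital account: sale of embassy land to a foreign government 179.3; financial account: foreign purchases of equities on the domestic stock exchange 1233.7, purchases of foreign government bonds by domestic residents 2501.3, borrowing by resident firms from foreign banks 1734.1, sale of domestic government bonds to non-residents 1005.9, new loans extended by domestic banks to foreign borrowers 927.1.)

-2179.9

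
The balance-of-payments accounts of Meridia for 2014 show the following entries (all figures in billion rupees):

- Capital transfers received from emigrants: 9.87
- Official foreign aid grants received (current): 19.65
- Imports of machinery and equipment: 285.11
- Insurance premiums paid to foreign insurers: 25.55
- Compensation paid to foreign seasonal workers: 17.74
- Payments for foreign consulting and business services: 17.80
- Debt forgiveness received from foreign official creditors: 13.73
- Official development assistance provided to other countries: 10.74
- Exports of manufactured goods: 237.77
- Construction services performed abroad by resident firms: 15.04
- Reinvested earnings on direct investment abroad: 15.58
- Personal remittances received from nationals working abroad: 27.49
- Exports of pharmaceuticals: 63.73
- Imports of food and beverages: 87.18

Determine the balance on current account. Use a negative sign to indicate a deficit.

Goods: -87.18 + 63.73 + 237.77 - 285.11 = -70.79
Services: 15.04 - 17.80 - 25.55 = -28.31
Primary income: 15.58 - 17.74 = -2.16
Secondary income: -10.74 + 19.65 + 27.49 = 36.40
Current account = (-70.79) + (-28.31) + (-2.16) + 36.40 = -64.86
(Excluded from the current account — capital account: capital transfers received from emigrants 9.87, debt forgiveness received from foreign official creditors 13.73.)

-64.86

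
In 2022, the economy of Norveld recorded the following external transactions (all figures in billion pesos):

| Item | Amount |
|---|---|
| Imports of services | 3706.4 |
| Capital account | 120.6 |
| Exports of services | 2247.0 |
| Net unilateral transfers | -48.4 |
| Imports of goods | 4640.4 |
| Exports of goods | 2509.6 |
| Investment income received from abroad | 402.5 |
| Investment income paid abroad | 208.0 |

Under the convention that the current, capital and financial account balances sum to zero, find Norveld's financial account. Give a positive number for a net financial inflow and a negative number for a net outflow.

Goods balance = 2509.6 - 4640.4 = -2130.8
Services balance = 2247.0 - 3706.4 = -1459.4
Trade balance (goods + services) = -2130.8 + (-1459.4) = -3590.2
Net primary income = 402.5 - 208.0 = 194.5
Net secondary income = -48.4
Current account = -3590.2 + 194.5 + (-48.4) = -3444.1
Financial account = -(-3444.1 + 120.6) = 3323.5

3323.5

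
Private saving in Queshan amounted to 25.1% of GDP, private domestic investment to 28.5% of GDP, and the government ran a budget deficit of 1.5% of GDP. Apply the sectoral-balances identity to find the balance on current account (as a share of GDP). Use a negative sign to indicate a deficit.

-4.9

By the sectoral-balances identity, CA = (S_private - I) + (T - G).
Private balance = 25.1 - 28.5 = -3.4
Government balance (T - G) = -1.5
CA = -3.4 + (-1.5) = -4.9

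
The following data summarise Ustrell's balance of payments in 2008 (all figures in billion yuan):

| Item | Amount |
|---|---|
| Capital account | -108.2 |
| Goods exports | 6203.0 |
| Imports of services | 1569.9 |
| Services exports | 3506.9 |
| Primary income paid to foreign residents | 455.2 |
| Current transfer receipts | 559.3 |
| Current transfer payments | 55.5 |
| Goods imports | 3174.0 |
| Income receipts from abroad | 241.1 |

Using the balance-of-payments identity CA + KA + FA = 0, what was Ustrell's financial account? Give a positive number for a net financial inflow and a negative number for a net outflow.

Goods balance = 6203.0 - 3174.0 = 3029.0
Services balance = 3506.9 - 1569.9 = 1937.0
Trade balance (goods + services) = 3029.0 + 1937.0 = 4966.0
Net primary income = 241.1 - 455.2 = -214.1
Net secondary income = 559.3 - 55.5 = 503.8
Current account = 4966.0 + (-214.1) + 503.8 = 5255.7
Financial account = -(5255.7 + (-108.2)) = -5147.5

-5147.5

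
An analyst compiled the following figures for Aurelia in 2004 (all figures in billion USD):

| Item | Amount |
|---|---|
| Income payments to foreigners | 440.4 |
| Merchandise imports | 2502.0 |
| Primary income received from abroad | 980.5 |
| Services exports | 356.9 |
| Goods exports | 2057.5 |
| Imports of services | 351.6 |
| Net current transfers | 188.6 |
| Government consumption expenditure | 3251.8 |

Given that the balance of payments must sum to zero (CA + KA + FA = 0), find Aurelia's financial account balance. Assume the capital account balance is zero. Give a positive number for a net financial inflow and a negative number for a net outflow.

Goods balance = 2057.5 - 2502.0 = -444.5
Services balance = 356.9 - 351.6 = 5.3
Trade balance (goods + services) = -444.5 + 5.3 = -439.2
Net primary income = 980.5 - 440.4 = 540.1
Net secondary income = 188.6
Current account = -439.2 + 540.1 + 188.6 = 289.5
Financial account = -(289.5) = -289.5

-289.5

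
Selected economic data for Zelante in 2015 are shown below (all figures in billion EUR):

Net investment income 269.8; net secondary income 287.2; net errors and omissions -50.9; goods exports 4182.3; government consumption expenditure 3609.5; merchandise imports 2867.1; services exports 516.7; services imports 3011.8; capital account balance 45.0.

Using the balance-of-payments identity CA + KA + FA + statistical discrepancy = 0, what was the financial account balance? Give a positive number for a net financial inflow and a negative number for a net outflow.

Goods balance = 4182.3 - 2867.1 = 1315.2
Services balance = 516.7 - 3011.8 = -2495.1
Trade balance (goods + services) = 1315.2 + (-2495.1) = -1179.9
Net primary income = 269.8
Net secondary income = 287.2
Current account = -1179.9 + 269.8 + 287.2 = -622.9
Financial account = -(-622.9 + 45.0 + (-50.9)) = 628.8

628.8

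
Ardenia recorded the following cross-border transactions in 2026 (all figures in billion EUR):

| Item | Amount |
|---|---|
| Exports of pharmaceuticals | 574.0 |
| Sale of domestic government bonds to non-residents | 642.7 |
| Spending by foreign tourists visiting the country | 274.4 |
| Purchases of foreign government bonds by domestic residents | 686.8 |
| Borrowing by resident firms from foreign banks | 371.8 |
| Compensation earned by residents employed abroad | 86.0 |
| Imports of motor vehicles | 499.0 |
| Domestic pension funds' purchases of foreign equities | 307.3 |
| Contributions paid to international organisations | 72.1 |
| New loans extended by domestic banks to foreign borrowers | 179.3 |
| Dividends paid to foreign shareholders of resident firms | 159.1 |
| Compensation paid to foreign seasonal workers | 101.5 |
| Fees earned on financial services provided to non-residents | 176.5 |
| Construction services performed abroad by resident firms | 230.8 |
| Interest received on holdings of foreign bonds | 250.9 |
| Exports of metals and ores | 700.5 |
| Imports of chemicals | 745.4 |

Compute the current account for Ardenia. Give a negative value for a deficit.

716.0

Goods: 574.0 - 745.4 + 700.5 - 499.0 = 30.1
Services: 230.8 + 176.5 + 274.4 = 681.7
Primary income: 86.0 - 101.5 + 250.9 - 159.1 = 76.3
Secondary income: -72.1
Current account = 30.1 + 681.7 + 76.3 + (-72.1) = 716.0
(Excluded from the current account — financial account: sale of domestic government bonds to non-residents 642.7, purchases of foreign government bonds by domestic residents 686.8, borrowing by resident firms from foreign banks 371.8, domestic pension funds' purchases of foreign equities 307.3, new loans extended by domestic banks to foreign borrowers 179.3.)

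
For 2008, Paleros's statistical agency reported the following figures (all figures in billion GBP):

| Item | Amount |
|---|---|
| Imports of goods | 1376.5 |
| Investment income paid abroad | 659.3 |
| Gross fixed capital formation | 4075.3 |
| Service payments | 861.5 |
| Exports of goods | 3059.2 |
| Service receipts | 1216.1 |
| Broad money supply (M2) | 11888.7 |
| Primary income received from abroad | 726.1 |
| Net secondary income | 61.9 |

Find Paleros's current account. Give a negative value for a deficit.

Goods balance = 3059.2 - 1376.5 = 1682.7
Services balance = 1216.1 - 861.5 = 354.6
Trade balance (goods + services) = 1682.7 + 354.6 = 2037.3
Net primary income = 726.1 - 659.3 = 66.8
Net secondary income = 61.9
Current account = 2037.3 + 66.8 + 61.9 = 2166.0

2166.0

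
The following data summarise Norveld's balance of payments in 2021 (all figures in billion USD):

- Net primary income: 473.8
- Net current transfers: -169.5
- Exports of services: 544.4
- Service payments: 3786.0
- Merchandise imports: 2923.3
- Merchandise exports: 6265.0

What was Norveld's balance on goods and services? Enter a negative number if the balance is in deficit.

Goods balance = 6265.0 - 2923.3 = 3341.7
Services balance = 544.4 - 3786.0 = -3241.6
Trade balance (goods + services) = 3341.7 + (-3241.6) = 100.1

100.1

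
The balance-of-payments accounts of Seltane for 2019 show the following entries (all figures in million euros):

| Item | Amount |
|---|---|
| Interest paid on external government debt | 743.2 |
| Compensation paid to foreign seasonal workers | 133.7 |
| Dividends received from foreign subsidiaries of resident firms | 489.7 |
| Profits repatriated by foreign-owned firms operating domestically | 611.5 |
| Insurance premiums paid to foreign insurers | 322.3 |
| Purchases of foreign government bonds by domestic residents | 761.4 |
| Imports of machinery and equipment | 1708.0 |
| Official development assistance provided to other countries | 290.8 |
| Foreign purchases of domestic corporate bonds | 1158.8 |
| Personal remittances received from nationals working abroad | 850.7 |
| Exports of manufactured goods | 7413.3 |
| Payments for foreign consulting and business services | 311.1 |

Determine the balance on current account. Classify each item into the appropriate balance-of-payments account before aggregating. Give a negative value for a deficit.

4633.1

Goods: 7413.3 - 1708.0 = 5705.3
Services: -311.1 - 322.3 = -633.4
Primary income: 489.7 - 743.2 - 133.7 - 611.5 = -998.7
Secondary income: -290.8 + 850.7 = 559.9
Current account = 5705.3 + (-633.4) + (-998.7) + 559.9 = 4633.1
(Excluded from the current account — financial account: purchases of foreign government bonds by domestic residents 761.4, foreign purchases of domestic corporate bonds 1158.8.)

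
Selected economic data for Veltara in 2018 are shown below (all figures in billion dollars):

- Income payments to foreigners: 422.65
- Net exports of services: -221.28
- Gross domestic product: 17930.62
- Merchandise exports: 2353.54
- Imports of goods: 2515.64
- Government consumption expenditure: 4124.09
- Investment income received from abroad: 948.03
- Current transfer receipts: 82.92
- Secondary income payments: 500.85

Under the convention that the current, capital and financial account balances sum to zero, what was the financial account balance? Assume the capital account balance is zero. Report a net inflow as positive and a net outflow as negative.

275.93

Goods balance = 2353.54 - 2515.64 = -162.10
Services balance = -221.28
Trade balance (goods + services) = -162.10 + (-221.28) = -383.38
Net primary income = 948.03 - 422.65 = 525.38
Net secondary income = 82.92 - 500.85 = -417.93
Current account = -383.38 + 525.38 + (-417.93) = -275.93
Financial account = -(-275.93) = 275.93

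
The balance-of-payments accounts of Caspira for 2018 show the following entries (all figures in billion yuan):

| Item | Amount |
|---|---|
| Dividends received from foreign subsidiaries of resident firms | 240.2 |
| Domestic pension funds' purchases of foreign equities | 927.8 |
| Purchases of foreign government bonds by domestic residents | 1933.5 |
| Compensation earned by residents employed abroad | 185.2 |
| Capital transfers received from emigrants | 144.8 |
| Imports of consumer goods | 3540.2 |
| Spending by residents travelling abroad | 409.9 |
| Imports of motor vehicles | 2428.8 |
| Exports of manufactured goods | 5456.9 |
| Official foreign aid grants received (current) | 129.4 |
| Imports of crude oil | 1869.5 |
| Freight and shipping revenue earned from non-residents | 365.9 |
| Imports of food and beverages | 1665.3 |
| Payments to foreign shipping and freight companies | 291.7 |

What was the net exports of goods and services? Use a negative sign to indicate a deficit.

-4382.6

Goods: -2428.8 - 1665.3 - 3540.2 - 1869.5 + 5456.9 = -4046.9
Services: -291.7 - 409.9 + 365.9 = -335.7
Trade balance = -4046.9 + (-335.7) = -4382.6
(Excluded from the trade balance — primary income: dividends received from foreign subsidiaries of resident firms 240.2, compensation earned by residents employed abroad 185.2; financial account: domestic pension funds' purchases of foreign equities 927.8, purchases of foreign government bonds by domestic residents 1933.5; capital account: capital transfers received from emigrants 144.8; secondary income: official foreign aid grants received (current) 129.4.)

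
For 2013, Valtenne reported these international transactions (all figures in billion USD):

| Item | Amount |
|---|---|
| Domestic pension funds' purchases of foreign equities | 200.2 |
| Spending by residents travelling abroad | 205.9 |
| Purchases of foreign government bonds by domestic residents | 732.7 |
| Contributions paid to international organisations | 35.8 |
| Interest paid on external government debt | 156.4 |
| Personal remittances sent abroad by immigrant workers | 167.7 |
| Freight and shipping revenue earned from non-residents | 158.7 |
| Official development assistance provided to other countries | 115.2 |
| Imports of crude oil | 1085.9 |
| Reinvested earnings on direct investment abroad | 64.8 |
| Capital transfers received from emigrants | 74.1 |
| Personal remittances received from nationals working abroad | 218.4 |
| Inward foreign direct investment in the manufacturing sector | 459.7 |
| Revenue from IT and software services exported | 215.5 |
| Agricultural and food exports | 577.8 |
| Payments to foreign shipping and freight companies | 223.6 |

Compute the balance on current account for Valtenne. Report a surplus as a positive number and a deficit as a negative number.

Goods: 577.8 - 1085.9 = -508.1
Services: 158.7 - 223.6 - 205.9 + 215.5 = -55.3
Primary income: 64.8 - 156.4 = -91.6
Secondary income: -35.8 - 115.2 - 167.7 + 218.4 = -100.3
Current account = (-508.1) + (-55.3) + (-91.6) + (-100.3) = -755.3
(Excluded from the current account — financial account: domestic pension funds' purchases of foreign equities 200.2, purchases of foreign government bonds by domestic residents 732.7, inward foreign direct investment in the manufacturing sector 459.7; capital account: capital transfers received from emigrants 74.1.)

-755.3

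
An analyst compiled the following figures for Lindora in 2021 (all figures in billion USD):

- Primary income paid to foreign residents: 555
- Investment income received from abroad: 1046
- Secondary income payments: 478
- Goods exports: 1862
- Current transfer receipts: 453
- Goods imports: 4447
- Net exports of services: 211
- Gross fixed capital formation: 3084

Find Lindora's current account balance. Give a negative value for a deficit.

-1908

Goods balance = 1862 - 4447 = -2585
Services balance = 211
Trade balance (goods + services) = -2585 + 211 = -2374
Net primary income = 1046 - 555 = 491
Net secondary income = 453 - 478 = -25
Current account = -2374 + 491 + (-25) = -1908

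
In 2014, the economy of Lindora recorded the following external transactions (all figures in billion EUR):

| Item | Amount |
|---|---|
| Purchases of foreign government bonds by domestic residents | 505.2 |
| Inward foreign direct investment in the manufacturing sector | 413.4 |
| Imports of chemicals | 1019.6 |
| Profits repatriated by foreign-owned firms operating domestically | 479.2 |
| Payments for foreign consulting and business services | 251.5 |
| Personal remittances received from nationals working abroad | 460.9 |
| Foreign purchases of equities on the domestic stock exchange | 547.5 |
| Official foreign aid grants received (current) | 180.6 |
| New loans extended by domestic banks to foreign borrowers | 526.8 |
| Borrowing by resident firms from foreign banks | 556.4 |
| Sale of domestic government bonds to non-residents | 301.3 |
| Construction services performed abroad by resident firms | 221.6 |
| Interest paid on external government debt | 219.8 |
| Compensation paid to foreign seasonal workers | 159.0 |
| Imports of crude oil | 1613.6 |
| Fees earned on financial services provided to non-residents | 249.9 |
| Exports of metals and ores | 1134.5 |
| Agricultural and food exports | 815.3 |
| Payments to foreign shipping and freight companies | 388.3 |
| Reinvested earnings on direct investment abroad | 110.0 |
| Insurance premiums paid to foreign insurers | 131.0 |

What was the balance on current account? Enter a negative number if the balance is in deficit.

-1089.2

Goods: -1613.6 + 815.3 - 1019.6 + 1134.5 = -683.4
Services: -251.5 - 388.3 + 249.9 + 221.6 - 131.0 = -299.3
Primary income: -479.2 - 159.0 + 110.0 - 219.8 = -748.0
Secondary income: 180.6 + 460.9 = 641.5
Current account = (-683.4) + (-299.3) + (-748.0) + 641.5 = -1089.2
(Excluded from the current account — financial account: purchases of foreign government bonds by domestic residents 505.2, inward foreign direct investment in the manufacturing sector 413.4, foreign purchases of equities on the domestic stock exchange 547.5, new loans extended by domestic banks to foreign borrowers 526.8, borrowing by resident firms from foreign banks 556.4, sale of domestic government bonds to non-residents 301.3.)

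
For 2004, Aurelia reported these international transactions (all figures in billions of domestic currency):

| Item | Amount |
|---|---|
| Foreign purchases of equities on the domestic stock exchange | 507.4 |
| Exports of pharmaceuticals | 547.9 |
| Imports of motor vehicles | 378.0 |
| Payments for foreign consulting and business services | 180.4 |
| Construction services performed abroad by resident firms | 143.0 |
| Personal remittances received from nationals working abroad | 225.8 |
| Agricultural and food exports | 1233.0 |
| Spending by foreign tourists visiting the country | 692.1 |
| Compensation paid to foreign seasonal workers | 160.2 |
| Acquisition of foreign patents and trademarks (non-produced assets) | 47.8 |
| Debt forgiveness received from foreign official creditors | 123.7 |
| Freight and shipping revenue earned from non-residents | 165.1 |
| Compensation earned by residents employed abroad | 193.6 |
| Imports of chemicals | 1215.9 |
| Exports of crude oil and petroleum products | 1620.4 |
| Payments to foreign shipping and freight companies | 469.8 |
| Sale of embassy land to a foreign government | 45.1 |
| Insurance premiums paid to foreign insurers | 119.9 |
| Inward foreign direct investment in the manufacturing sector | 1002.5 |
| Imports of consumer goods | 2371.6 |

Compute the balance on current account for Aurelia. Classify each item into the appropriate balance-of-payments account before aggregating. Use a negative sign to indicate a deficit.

-74.9

Goods: -2371.6 + 547.9 + 1620.4 - 378.0 + 1233.0 - 1215.9 = -564.2
Services: -119.9 + 143.0 - 180.4 + 692.1 + 165.1 - 469.8 = 230.1
Primary income: -160.2 + 193.6 = 33.4
Secondary income: 225.8
Current account = (-564.2) + 230.1 + 33.4 + 225.8 = -74.9
(Excluded from the current account — financial account: foreign purchases of equities on the domestic stock exchange 507.4, inward foreign direct investment in the manufacturing sector 1002.5; capital account: acquisition of foreign patents and trademarks (non-produced assets) 47.8, debt forgiveness received from foreign official creditors 123.7, sale of embassy land to a foreign government 45.1.)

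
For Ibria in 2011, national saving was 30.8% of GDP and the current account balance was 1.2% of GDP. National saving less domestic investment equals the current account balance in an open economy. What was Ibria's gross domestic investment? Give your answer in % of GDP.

29.6

I = S - CA = 30.8 - 1.2 = 29.6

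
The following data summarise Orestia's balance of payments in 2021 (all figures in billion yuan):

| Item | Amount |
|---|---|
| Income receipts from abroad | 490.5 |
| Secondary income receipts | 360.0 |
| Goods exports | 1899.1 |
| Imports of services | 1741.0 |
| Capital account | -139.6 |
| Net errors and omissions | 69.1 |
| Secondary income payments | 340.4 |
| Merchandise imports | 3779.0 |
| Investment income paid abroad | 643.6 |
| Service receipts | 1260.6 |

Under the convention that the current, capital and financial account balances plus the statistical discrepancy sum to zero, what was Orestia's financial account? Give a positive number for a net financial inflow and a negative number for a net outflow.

Goods balance = 1899.1 - 3779.0 = -1879.9
Services balance = 1260.6 - 1741.0 = -480.4
Trade balance (goods + services) = -1879.9 + (-480.4) = -2360.3
Net primary income = 490.5 - 643.6 = -153.1
Net secondary income = 360.0 - 340.4 = 19.6
Current account = -2360.3 + (-153.1) + 19.6 = -2493.8
Financial account = -(-2493.8 + (-139.6) + 69.1) = 2564.3

2564.3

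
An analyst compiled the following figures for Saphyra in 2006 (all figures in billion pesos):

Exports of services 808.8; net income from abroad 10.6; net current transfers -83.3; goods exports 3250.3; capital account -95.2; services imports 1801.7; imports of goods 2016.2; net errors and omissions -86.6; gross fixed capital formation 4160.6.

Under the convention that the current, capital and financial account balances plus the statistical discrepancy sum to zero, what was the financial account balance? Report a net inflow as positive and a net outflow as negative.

Goods balance = 3250.3 - 2016.2 = 1234.1
Services balance = 808.8 - 1801.7 = -992.9
Trade balance (goods + services) = 1234.1 + (-992.9) = 241.2
Net primary income = 10.6
Net secondary income = -83.3
Current account = 241.2 + 10.6 + (-83.3) = 168.5
Financial account = -(168.5 + (-95.2) + (-86.6)) = 13.3

13.3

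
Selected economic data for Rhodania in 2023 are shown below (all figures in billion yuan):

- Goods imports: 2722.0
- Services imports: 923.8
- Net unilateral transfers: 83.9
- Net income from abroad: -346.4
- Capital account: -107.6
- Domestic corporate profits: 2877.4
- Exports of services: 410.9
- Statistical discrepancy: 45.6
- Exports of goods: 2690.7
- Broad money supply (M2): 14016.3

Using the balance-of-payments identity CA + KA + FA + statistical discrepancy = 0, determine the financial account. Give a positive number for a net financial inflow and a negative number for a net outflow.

868.7

Goods balance = 2690.7 - 2722.0 = -31.3
Services balance = 410.9 - 923.8 = -512.9
Trade balance (goods + services) = -31.3 + (-512.9) = -544.2
Net primary income = -346.4
Net secondary income = 83.9
Current account = -544.2 + (-346.4) + 83.9 = -806.7
Financial account = -(-806.7 + (-107.6) + 45.6) = 868.7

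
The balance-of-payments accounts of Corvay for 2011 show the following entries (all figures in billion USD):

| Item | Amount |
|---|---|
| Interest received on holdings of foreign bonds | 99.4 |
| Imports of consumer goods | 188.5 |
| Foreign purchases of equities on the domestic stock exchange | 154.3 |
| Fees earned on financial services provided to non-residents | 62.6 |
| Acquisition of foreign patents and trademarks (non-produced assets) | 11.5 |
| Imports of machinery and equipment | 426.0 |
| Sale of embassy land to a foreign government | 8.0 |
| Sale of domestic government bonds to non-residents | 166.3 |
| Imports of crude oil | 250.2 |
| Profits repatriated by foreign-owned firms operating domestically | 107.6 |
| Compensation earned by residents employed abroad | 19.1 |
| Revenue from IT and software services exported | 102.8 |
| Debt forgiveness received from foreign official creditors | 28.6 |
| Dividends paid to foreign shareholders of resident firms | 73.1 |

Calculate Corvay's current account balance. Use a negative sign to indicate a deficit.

-761.5

Goods: -250.2 - 426.0 - 188.5 = -864.7
Services: 102.8 + 62.6 = 165.4
Primary income: -107.6 - 73.1 + 19.1 + 99.4 = -62.2
Current account = (-864.7) + 165.4 + (-62.2) = -761.5
(Excluded from the current account — financial account: foreign purchases of equities on the domestic stock exchange 154.3, sale of domestic government bonds to non-residents 166.3; capital account: acquisition of foreign patents and trademarks (non-produced assets) 11.5, sale of embassy land to a foreign government 8.0, debt forgiveness received from foreign official creditors 28.6.)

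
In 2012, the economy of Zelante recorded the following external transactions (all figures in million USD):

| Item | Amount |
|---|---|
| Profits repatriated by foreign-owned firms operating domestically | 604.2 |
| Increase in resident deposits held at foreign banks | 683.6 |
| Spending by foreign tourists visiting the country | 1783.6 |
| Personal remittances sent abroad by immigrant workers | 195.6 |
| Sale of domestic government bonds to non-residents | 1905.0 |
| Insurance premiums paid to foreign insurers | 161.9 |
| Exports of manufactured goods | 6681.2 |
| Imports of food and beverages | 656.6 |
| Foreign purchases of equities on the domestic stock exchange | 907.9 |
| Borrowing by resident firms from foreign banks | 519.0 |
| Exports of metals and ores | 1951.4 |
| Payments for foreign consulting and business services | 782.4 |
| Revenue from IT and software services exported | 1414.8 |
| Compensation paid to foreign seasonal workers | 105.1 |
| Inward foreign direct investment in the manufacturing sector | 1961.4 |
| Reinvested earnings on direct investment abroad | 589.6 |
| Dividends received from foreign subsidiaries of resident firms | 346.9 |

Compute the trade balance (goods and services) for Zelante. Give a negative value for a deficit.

10230.1

Goods: -656.6 + 6681.2 + 1951.4 = 7976.0
Services: -782.4 + 1783.6 - 161.9 + 1414.8 = 2254.1
Trade balance = 7976.0 + 2254.1 = 10230.1
(Excluded from the trade balance — primary income: profits repatriated by foreign-owned firms operating domestically 604.2, compensation paid to foreign seasonal workers 105.1, reinvested earnings on direct investment abroad 589.6, dividends received from foreign subsidiaries of resident firms 346.9; financial account: increase in resident deposits held at foreign banks 683.6, sale of domestic government bonds to non-residents 1905.0, foreign purchases of equities on the domestic stock exchange 907.9, borrowing by resident firms from foreign banks 519.0, inward foreign direct investment in the manufacturing sector 1961.4; secondary income: personal remittances sent abroad by immigrant workers 195.6.)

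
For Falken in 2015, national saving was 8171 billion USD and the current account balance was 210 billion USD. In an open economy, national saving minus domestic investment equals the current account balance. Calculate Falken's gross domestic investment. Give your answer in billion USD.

7961

S - I = CA (net lending to the rest of the world).
I = S - CA = 8171 - 210 = 7961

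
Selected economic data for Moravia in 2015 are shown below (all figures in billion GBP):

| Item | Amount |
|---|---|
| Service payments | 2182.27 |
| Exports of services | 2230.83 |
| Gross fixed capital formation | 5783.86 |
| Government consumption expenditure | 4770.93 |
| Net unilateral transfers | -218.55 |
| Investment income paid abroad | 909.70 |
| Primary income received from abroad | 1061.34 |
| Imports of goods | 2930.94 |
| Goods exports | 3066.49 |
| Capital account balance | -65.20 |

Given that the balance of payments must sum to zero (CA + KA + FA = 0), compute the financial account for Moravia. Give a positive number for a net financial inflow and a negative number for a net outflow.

Goods balance = 3066.49 - 2930.94 = 135.55
Services balance = 2230.83 - 2182.27 = 48.56
Trade balance (goods + services) = 135.55 + 48.56 = 184.11
Net primary income = 1061.34 - 909.70 = 151.64
Net secondary income = -218.55
Current account = 184.11 + 151.64 + (-218.55) = 117.20
Financial account = -(117.20 + (-65.20)) = -52.00

-52.00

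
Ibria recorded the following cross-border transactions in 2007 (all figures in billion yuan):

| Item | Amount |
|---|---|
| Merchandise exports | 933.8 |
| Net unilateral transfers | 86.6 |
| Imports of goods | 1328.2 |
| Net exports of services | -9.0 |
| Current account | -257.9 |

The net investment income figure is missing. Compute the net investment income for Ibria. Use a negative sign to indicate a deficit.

58.9

Current account = goods balance + services balance + net primary income + net secondary income
Sum of the known components = -316.8
Net investment income = CA - (known components) = -257.9 - (-316.8) = 58.9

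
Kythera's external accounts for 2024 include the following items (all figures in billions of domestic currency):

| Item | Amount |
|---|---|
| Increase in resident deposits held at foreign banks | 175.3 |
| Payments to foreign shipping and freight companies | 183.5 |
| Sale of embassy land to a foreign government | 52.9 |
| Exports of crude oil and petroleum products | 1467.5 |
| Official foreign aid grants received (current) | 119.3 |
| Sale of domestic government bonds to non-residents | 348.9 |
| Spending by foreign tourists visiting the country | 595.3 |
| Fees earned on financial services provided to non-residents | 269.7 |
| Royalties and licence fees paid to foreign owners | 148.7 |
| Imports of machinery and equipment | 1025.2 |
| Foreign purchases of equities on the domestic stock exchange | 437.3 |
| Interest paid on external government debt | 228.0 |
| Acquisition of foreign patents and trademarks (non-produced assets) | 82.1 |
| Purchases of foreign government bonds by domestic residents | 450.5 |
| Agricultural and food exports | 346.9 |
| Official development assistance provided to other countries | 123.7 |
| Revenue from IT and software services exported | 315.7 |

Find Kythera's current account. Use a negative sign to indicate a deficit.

1405.3

Goods: 346.9 + 1467.5 - 1025.2 = 789.2
Services: -183.5 - 148.7 + 269.7 + 595.3 + 315.7 = 848.5
Primary income: -228.0
Secondary income: -123.7 + 119.3 = -4.4
Current account = 789.2 + 848.5 + (-228.0) + (-4.4) = 1405.3
(Excluded from the current account — financial account: increase in resident deposits held at foreign banks 175.3, sale of domestic government bonds to non-residents 348.9, foreign purchases of equities on the domestic stock exchange 437.3, purchases of foreign government bonds by domestic residents 450.5; capital account: sale of embassy land to a foreign government 52.9, acquisition of foreign patents and trademarks (non-produced assets) 82.1.)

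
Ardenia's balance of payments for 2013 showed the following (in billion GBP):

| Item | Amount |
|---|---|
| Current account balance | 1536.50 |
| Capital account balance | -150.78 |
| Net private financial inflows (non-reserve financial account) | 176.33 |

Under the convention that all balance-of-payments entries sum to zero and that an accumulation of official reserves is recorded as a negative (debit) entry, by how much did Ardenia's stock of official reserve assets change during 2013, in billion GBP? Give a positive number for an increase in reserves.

1562.05

Official reserve transactions balance = -(1536.50 + (-150.78) + 176.33) = -1562.05
An accumulation of reserves is recorded as a debit (negative entry), so the change in the stock of reserves is the negative of that balance.
Change in official reserves = -(-1562.05) = 1562.05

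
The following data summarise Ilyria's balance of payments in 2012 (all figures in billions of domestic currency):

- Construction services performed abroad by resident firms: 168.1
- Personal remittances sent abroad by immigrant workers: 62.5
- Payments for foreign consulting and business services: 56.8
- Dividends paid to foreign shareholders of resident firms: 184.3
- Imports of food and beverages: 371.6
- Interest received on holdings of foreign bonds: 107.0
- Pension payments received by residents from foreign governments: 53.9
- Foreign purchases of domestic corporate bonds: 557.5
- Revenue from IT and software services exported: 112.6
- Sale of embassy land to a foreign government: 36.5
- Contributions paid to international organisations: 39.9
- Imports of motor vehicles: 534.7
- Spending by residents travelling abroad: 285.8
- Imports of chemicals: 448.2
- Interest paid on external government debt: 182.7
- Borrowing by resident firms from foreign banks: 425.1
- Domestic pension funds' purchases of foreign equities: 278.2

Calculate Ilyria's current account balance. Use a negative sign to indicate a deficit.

Goods: -371.6 - 534.7 - 448.2 = -1354.5
Services: 168.1 + 112.6 - 285.8 - 56.8 = -61.9
Primary income: -182.7 - 184.3 + 107.0 = -260.0
Secondary income: 53.9 - 39.9 - 62.5 = -48.5
Current account = (-1354.5) + (-61.9) + (-260.0) + (-48.5) = -1724.9
(Excluded from the current account — financial account: foreign purchases of domestic corporate bonds 557.5, borrowing by resident firms from foreign banks 425.1, domestic pension funds' purchases of foreign equities 278.2; capital account: sale of embassy land to a foreign government 36.5.)

-1724.9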